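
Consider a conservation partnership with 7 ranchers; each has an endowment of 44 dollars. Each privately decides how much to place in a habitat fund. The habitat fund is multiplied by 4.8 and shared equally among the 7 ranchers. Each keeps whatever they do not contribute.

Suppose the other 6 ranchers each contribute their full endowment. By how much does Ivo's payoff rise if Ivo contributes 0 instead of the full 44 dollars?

Switching from a contribution of 44 to 0 lets Ivo keep an extra 44 dollars, but lowers the habitat fund by 44, which costs Ivo their own share of that drop: 4.8/7 × 44 = 30.17.
Net gain = 44 − 30.17 = 13.83. The private return per contributed unit (0.6857) is below 1, so free-riding is indeed the best response regardless of what the others do.

13.83 dollars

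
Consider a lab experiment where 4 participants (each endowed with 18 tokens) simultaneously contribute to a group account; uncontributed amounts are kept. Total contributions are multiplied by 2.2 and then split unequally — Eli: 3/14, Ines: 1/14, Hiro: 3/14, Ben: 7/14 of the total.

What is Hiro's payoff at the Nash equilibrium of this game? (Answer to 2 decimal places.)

26.49 tokens

A player with share s gets back 2.2·s per unit contributed, so full contribution is dominant for anyone with s > 1/2.2 = 0.4545 and zero contribution is dominant for anyone below.
Ben alone (share 7/14) is above the threshold, contributing 18; the remaining 3 contribute 0. Total contributed: 18.
Hiro keeps 18 and receives 2.2 × 18 × 3/14 = 8.49 from the group account, for a payoff of 26.49.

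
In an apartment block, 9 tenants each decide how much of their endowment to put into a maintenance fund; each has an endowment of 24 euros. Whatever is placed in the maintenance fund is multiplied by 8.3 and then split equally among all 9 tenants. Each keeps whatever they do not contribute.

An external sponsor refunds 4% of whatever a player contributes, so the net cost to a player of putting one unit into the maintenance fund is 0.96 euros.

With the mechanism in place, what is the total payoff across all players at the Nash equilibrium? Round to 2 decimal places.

216.00 euros

With the mechanism, a contributed unit returns (8.3/9) / 0.96 = 0.9606 per unit of net cost — still below 1 — so contributing 0 remains dominant for every player.
Everyone keeps their endowment and the group total is 9 × 24 = 216.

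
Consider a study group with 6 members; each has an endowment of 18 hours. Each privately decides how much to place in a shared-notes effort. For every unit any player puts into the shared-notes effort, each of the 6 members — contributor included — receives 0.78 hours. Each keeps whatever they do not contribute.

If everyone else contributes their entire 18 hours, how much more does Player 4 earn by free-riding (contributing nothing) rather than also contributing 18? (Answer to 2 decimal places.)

3.96 hours

Switching from a contribution of 18 to 0 lets Player 4 keep an extra 18 hours, but lowers the shared-notes effort by 18, which costs Player 4 their own share of that drop: 0.78 × 18 = 14.04.
Net gain = 18 − 14.04 = 3.96. The private return per contributed unit (0.78) is below 1, so free-riding is indeed the best response regardless of what the others do.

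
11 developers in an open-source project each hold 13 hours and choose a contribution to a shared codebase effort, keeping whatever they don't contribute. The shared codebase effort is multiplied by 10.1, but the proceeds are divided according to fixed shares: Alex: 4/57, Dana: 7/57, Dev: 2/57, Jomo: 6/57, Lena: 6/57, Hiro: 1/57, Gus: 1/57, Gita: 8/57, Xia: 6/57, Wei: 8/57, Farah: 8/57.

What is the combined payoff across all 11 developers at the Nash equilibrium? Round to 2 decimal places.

971.10 hours

Player j's private return per contributed unit is 10.1 × (j's share). Contributing is weakly dominant for j when that share is at least 1/10.1 = 0.0990, and contributing 0 is dominant otherwise.
Dana, Jomo, Lena, Gita, Xia, Wei and Farah are above the threshold, contributing 13 each; the remaining 4 contribute 0. Total contributed: 91.
The shared codebase effort pays out 10.1 × 91 = 919.10 in total (split across the unequal shares, but the aggregate is all that matters for the group sum).
The 4 free-riders keep 13 each, adding 52. Group total = 52 + 919.10 = 971.10.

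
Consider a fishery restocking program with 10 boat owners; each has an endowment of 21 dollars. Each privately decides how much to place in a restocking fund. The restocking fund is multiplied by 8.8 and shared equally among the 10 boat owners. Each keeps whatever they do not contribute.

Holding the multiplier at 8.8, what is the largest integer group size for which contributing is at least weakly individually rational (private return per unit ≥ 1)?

Private return per unit is 8.8/(group size), which is ≥ 1 whenever the group size is ≤ 8.8.
The largest such integer is 8.

8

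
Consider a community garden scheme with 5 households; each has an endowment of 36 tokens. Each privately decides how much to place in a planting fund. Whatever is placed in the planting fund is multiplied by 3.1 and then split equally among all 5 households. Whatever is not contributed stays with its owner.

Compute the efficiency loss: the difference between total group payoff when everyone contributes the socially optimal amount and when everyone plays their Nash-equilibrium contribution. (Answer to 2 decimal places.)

Each contributed unit returns 3.1/5 = 0.6200 to its contributor — below 1 — so contributing 0 is dominant for every player. At the Nash equilibrium everyone keeps their 36, and the group total is 5 × 36 = 180.
Each contributed unit returns 3.100 to the group as a whole (0.6200 to each of 5 players), which exceeds 1, so the social optimum is full contribution: group total = 3.100 × 180 = 558.00.
Efficiency loss = 558.00 − 180 = 378.00.

378.00 tokens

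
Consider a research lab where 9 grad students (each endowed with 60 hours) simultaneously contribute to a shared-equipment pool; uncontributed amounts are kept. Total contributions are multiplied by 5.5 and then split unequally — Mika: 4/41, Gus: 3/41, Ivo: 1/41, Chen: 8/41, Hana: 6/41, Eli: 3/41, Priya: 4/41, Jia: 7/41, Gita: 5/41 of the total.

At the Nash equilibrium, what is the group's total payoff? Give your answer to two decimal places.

810.00 hours

For player j, contributing a unit is worthwhile iff 5.5 × (j's share) ≥ 1, i.e. iff j's share is at least 0.1818.
The only share above 0.1818 is Chen's 8/41, contributing 60; the remaining 8 contribute 0. Total contributed: 60.
The shared-equipment pool pays out 5.5 × 60 = 330.00 in total (split across the unequal shares, but the aggregate is all that matters for the group sum).
The 8 free-riders keep 60 each, adding 480. Group total = 480 + 330.00 = 810.00.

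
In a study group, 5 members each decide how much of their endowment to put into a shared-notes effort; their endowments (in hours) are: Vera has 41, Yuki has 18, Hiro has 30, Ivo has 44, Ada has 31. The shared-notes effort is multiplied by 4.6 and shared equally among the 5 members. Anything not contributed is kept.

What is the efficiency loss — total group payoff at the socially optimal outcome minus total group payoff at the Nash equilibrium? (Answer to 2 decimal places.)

590.40 hours

The private return per contributed unit is 4.6/5 = 0.9200 < 1 for every player regardless of endowment, so the Nash equilibrium is zero contribution and the group total is Σ E_j = 41 + 18 + 30 + 44 + 31 = 164.
Each contributed unit returns 4.600 to the group, so the social optimum is full contribution by everyone: group total = 4.600 × 164 = 754.40.
Efficiency loss = (4.600 − 1) × 164 = 590.40.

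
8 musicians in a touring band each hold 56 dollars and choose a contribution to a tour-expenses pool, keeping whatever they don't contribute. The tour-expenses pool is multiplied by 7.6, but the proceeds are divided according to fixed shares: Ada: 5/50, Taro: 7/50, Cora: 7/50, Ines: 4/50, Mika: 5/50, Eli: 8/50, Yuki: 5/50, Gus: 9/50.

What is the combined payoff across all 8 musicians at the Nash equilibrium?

For player j, contributing a unit is worthwhile iff 7.6 × (j's share) ≥ 1, i.e. iff j's share is at least 0.1316.
The shares above 0.1316 belong to Taro, Cora, Eli and Gus, contributing 56 each; the remaining 4 contribute 0. Total contributed: 224.
The tour-expenses pool pays out 7.6 × 224 = 1702.40 in total (split across the unequal shares, but the aggregate is all that matters for the group sum).
The 4 free-riders keep 56 each, adding 224. Group total = 224 + 1702.40 = 1926.40.

1926.40 dollars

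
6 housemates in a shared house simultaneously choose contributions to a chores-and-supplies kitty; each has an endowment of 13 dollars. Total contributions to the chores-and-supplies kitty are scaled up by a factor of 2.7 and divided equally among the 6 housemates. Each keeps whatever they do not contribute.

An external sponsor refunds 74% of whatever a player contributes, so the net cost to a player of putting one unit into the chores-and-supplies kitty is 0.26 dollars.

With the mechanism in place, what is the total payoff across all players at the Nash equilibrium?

With the mechanism, a contributed unit returns (2.7/6) / 0.26 = 1.7308 per unit of net cost to the contributor — now above 1 — so contributing fully is weakly dominant for every player.
At the Nash equilibrium everyone contributes 13. Group total payoff = 6 × (13 × 0.74 + 2.7 × 13) = 268.32.

268.32 dollars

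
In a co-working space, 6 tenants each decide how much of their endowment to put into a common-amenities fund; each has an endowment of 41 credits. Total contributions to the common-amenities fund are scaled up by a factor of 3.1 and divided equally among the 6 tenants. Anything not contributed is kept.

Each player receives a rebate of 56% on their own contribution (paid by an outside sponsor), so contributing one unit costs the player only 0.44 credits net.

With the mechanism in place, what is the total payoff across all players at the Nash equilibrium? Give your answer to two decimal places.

The effective private return per unit is now (3.1/6) / 0.44 = 1.1742 > 1, so every player's dominant strategy flips to full contribution.
At the Nash equilibrium everyone contributes 41. Group total payoff = 6 × (41 × 0.56 + 3.1 × 41) = 900.36.

900.36 credits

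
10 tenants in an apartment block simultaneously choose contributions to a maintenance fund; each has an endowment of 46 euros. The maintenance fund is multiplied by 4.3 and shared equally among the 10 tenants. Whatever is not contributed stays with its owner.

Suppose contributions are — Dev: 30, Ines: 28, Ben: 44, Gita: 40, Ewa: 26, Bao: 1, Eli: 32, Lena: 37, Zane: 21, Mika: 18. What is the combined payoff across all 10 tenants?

Total contributed: 30 + 28 + 44 + 40 + 26 + 1 + 32 + 37 + 21 + 18 = 277; total kept: 10 × 46 − 277 = 183.
The maintenance fund pays out 4.3 × 277 = 1191.10 in aggregate.
Group total = 183 + 1191.10 = 1374.10.

1374.10 euros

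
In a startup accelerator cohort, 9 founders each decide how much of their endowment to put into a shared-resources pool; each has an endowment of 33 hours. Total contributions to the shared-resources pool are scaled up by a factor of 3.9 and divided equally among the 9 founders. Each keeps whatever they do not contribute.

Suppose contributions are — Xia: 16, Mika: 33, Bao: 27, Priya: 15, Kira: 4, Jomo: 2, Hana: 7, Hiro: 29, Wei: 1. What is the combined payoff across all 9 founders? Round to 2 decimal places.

685.60 hours

Total contributed: 16 + 33 + 27 + 15 + 4 + 2 + 7 + 29 + 1 = 134; total kept: 9 × 33 − 134 = 163.
The shared-resources pool pays out 3.9 × 134 = 522.60 in aggregate.
Group total = 163 + 522.60 = 685.60.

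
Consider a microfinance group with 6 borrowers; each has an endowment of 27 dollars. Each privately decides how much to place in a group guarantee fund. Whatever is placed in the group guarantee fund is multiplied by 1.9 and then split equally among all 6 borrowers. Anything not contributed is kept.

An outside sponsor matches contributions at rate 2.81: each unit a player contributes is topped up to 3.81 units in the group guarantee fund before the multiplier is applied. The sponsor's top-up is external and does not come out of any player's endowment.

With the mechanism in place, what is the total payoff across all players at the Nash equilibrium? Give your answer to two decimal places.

1172.72 dollars

With the mechanism, a contributed unit returns 1.9 × 3.81 / 6 = 1.2065 per unit of net cost to the contributor — now above 1 — so contributing fully is weakly dominant for every player.
At the Nash equilibrium everyone contributes 27. Group total payoff = 1.9 × 3.81 × 162 = 1172.72.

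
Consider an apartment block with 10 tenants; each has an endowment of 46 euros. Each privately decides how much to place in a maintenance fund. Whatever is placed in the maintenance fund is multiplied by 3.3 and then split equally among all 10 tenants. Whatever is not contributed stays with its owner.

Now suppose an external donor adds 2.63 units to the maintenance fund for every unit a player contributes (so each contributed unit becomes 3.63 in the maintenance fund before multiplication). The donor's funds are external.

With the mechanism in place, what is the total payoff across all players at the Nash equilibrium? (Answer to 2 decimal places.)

5510.34 euros

With the mechanism, a contributed unit returns 3.3 × 3.63 / 10 = 1.1979 per unit of net cost to the contributor — now above 1 — so contributing fully is weakly dominant for every player.
So the Nash equilibrium is full contribution by all 10; the group earns 3.3 × 3.63 × 460 = 5510.34.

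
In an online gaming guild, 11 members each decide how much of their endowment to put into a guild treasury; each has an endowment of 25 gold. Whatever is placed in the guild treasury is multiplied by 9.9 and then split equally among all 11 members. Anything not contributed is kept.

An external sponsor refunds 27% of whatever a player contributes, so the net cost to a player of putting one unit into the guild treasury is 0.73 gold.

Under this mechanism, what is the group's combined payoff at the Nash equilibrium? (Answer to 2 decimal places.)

The effective private return per unit is now (9.9/11) / 0.73 = 1.2329 > 1, so every player's dominant strategy flips to full contribution.
At the Nash equilibrium everyone contributes 25. Group total payoff = 11 × (25 × 0.27 + 9.9 × 25) = 2796.75.

2796.75 gold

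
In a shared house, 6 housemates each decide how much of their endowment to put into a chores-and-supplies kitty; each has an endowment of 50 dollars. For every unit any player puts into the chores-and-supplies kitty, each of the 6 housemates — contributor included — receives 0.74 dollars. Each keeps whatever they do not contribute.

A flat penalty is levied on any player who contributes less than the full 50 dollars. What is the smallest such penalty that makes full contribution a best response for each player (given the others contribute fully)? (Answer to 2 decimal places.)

13.00 dollars

Given the others contribute fully, the best deviation is to contribute 0 (any partial contribution still incurs the fine and gives up units whose private return 0.74 is below 1).
Deviating from 50 to 0 saves 50 dollars but forfeits the deviator's share of the drop in the chores-and-supplies kitty: 0.74 × 50 = 37.00.
So the deviation gain is 50 − 37.00 = 13.00, and the fine must be at least 13.00 dollars to wipe it out.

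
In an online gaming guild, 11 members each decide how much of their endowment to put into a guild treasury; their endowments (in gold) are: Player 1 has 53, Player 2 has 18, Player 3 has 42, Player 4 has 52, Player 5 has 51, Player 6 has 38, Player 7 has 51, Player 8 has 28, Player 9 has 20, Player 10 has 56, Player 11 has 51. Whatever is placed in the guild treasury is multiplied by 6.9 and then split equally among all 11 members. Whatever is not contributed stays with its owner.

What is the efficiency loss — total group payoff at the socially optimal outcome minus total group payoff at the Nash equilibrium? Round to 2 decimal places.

2714.00 gold

The private return per contributed unit is 6.9/11 = 0.6273 < 1 for every player regardless of endowment, so the Nash equilibrium is zero contribution and the group total is Σ E_j = 53 + 18 + 42 + 52 + 51 + 38 + 51 + 28 + 20 + 56 + 51 = 460.
Each contributed unit returns 6.900 to the group, so the social optimum is full contribution by everyone: group total = 6.900 × 460 = 3174.00.
Efficiency loss = (6.900 − 1) × 460 = 2714.00.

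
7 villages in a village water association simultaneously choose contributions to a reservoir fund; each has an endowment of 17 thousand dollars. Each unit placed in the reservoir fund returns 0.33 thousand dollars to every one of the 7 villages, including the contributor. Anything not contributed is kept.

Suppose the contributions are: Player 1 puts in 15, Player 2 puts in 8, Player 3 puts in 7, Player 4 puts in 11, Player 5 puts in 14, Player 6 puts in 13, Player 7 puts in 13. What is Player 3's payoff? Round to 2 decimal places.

36.73 thousand dollars

Total contributed: 15 + 8 + 7 + 11 + 14 + 13 + 13 = 81.
Each receives 0.33 × 81 = 26.73 from the reservoir fund.
Player 3 keeps 17 − 7 = 10, so Player 3's payoff is 10 + 26.73 = 36.73.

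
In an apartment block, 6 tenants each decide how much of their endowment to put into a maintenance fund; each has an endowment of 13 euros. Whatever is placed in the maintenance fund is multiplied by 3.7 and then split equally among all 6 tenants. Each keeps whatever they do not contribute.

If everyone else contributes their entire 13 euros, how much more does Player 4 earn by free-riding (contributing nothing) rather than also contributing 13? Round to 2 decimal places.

Switching from a contribution of 13 to 0 lets Player 4 keep an extra 13 euros, but lowers the maintenance fund by 13, which costs Player 4 their own share of that drop: 3.7/6 × 13 = 8.02.
Net gain = 13 − 8.02 = 4.98. The private return per contributed unit (0.6167) is below 1, so free-riding is indeed the best response regardless of what the others do.

4.98 euros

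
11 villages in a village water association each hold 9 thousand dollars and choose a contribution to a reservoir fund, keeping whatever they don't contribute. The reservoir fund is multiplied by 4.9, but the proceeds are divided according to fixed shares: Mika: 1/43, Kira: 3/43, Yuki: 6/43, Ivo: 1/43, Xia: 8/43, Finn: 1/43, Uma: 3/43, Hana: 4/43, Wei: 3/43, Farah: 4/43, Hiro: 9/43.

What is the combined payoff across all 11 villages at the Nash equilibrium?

Each unit j contributes comes back to j as 4.9 × (j's share), so j prefers to contribute only if that share exceeds 1/4.9 = 0.2041; otherwise keeping the unit dominates.
Only Hiro (9/43) clears that bar, contributing 9; the remaining 10 contribute 0. Total contributed: 9.
The reservoir fund pays out 4.9 × 9 = 44.10 in total (split across the unequal shares, but the aggregate is all that matters for the group sum).
The 10 free-riders keep 9 each, adding 90. Group total = 90 + 44.10 = 134.10.

134.10 thousand dollars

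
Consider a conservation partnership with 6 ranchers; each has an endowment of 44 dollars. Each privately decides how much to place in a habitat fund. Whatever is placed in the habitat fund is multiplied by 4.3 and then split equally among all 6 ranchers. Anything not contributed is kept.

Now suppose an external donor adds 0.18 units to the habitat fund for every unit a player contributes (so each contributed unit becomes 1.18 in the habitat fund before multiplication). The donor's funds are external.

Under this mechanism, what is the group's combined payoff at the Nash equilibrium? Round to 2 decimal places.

264.00 dollars

With the mechanism, a contributed unit returns 4.3 × 1.18 / 6 = 0.8457 per unit of net cost — still below 1 — so contributing 0 remains dominant for every player.
At the Nash equilibrium no one contributes; group total payoff = 6 × 44 = 264.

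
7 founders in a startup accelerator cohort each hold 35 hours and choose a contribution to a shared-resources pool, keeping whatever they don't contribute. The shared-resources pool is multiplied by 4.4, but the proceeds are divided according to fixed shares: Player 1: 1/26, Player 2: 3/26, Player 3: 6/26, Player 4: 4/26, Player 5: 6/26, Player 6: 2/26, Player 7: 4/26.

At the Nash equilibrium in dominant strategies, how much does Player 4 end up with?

82.38 hours

Player j's private return per contributed unit is 4.4 × (j's share). Contributing is weakly dominant for j when that share is at least 1/4.4 = 0.2273, and contributing 0 is dominant otherwise.
Player 3 and Player 5 clear that bar, contributing 35 each; the remaining 5 contribute 0. Total contributed: 70.
Player 4 keeps 35 and receives 4.4 × 70 × 4/26 = 47.38 from the shared-resources pool, for a payoff of 82.38.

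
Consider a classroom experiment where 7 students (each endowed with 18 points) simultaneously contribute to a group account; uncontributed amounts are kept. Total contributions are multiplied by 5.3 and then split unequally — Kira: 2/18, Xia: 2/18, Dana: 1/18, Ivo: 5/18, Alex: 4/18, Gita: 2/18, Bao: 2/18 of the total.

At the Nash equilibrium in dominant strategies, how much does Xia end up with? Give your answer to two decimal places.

39.20 points

A player with share s gets back 5.3·s per unit contributed, so full contribution is dominant for anyone with s > 1/5.3 = 0.1887 and zero contribution is dominant for anyone below.
Ivo and Alex clear that bar, contributing 18 each; the remaining 5 contribute 0. Total contributed: 36.
Xia keeps 18 and receives 5.3 × 36 × 2/18 = 21.20 from the group account, for a payoff of 39.20.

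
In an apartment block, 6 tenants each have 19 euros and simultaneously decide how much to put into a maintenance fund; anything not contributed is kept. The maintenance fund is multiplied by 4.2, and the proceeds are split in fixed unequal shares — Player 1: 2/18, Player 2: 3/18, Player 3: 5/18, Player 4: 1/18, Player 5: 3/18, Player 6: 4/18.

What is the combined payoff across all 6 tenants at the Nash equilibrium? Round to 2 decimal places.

174.80 euros

Player j's private return per contributed unit is 4.2 × (j's share). Contributing is weakly dominant for j when that share is at least 1/4.2 = 0.2381, and contributing 0 is dominant otherwise.
Player 3 alone (share 5/18) is above the threshold, contributing 19; the remaining 5 contribute 0. Total contributed: 19.
The maintenance fund pays out 4.2 × 19 = 79.80 in total (split across the unequal shares, but the aggregate is all that matters for the group sum).
The 5 free-riders keep 19 each, adding 95. Group total = 95 + 79.80 = 174.80.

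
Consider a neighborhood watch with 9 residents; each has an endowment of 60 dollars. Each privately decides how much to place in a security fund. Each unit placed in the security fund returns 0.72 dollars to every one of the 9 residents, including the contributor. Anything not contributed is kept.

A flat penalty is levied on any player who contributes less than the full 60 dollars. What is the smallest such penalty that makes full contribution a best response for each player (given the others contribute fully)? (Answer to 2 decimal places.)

16.80 dollars

Given the others contribute fully, the best deviation is to contribute 0 (any partial contribution still incurs the fine and gives up units whose private return 0.72 is below 1).
Deviating from 60 to 0 saves 60 dollars but forfeits the deviator's share of the drop in the security fund: 0.72 × 60 = 43.20.
So the deviation gain is 60 − 43.20 = 16.80, and the fine must be at least 16.80 dollars to wipe it out.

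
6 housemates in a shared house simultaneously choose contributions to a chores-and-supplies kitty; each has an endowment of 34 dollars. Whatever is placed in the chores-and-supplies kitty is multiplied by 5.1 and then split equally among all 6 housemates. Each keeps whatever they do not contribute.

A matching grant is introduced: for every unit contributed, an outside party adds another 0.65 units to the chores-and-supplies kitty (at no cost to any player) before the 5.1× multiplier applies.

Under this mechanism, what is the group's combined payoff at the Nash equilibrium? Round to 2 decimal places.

1716.66 dollars

With the mechanism, a contributed unit returns 5.1 × 1.65 / 6 = 1.4025 per unit of net cost to the contributor — now above 1 — so contributing fully is weakly dominant for every player.
At the Nash equilibrium everyone contributes 34. Group total payoff = 5.1 × 1.65 × 204 = 1716.66.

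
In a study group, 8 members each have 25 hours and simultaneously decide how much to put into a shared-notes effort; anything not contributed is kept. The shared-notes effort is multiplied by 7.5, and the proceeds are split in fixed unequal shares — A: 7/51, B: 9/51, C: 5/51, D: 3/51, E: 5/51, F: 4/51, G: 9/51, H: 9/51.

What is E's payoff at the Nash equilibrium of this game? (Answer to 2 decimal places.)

98.53 hours

Player j's private return per contributed unit is 7.5 × (j's share). Contributing is weakly dominant for j when that share is at least 1/7.5 = 0.1333, and contributing 0 is dominant otherwise.
A, B, G and H clear that bar, contributing 25 each; the remaining 4 contribute 0. Total contributed: 100.
E keeps 25 and receives 7.5 × 100 × 5/51 = 73.53 from the shared-notes effort, for a payoff of 98.53.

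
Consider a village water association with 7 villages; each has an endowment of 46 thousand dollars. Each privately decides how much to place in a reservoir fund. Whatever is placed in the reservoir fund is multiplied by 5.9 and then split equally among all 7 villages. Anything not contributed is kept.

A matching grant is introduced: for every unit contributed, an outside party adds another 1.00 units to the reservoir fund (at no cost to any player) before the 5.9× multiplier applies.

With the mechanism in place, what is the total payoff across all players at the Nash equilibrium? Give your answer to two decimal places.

3799.60 thousand dollars

With the mechanism, a contributed unit returns 5.9 × 2.00 / 7 = 1.6857 per unit of net cost to the contributor — now above 1 — so contributing fully is weakly dominant for every player.
At the Nash equilibrium everyone contributes 46. Group total payoff = 5.9 × 2.00 × 322 = 3799.60.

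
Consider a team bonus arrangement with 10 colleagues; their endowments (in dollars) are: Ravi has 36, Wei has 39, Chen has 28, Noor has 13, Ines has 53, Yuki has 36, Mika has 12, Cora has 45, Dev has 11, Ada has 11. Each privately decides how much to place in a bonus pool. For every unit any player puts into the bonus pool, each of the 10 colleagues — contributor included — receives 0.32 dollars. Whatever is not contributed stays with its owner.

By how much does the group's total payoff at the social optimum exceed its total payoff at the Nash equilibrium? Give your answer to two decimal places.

624.80 dollars

The private return per contributed unit is 0.32 < 1 for everyone, so the Nash equilibrium is zero contribution and the group total is Σ E_j = 36 + 39 + 28 + 13 + 53 + 36 + 12 + 45 + 11 + 11 = 284.
Each contributed unit returns 3.200 to the group, so the social optimum is full contribution by everyone: group total = 3.200 × 284 = 908.80.
Efficiency loss = (3.200 − 1) × 284 = 624.80.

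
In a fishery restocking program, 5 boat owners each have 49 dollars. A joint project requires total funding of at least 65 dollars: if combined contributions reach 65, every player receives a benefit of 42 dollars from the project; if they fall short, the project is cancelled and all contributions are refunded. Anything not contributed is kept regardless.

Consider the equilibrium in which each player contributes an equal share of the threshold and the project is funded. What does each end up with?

Equal share of the threshold: 65/5 = 13.
At this profile no one gains by cutting their contribution: any cut drops the total below 65, the project is cancelled, contributions are refunded, and the deviator ends with 49, which is less than 49 − 13 + 42 = 78. Contributing more than 13 just wastes the excess. So contributing exactly 13 is a best response.
Each player's payoff: 49 − 13 + 42 = 78.

78 dollars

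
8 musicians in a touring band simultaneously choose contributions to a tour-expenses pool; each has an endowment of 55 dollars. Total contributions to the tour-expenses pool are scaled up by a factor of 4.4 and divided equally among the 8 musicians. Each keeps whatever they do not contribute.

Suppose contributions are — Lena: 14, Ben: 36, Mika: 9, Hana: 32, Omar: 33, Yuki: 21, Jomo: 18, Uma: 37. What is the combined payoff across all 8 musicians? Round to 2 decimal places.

Total contributed: 14 + 36 + 9 + 32 + 33 + 21 + 18 + 37 = 200; total kept: 8 × 55 − 200 = 240.
The tour-expenses pool pays out 4.4 × 200 = 880.00 in aggregate.
Group total = 240 + 880.00 = 1120.00.

1120.00 dollars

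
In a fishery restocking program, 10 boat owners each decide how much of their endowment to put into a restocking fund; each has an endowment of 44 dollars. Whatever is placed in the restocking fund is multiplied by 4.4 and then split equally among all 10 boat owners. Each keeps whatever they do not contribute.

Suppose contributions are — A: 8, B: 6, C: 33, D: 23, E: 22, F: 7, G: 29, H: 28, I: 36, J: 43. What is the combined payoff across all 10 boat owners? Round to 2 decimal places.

Total contributed: 8 + 6 + 33 + 23 + 22 + 7 + 29 + 28 + 36 + 43 = 235; total kept: 10 × 44 − 235 = 205.
The restocking fund pays out 4.4 × 235 = 1034.00 in aggregate.
Group total = 205 + 1034.00 = 1239.00.

1239.00 dollars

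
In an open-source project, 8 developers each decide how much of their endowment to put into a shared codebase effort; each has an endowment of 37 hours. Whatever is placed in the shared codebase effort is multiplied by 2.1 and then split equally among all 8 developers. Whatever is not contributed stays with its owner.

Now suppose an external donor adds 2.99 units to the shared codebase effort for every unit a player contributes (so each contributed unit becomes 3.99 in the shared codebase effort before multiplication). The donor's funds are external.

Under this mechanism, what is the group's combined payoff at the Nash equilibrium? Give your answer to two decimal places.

2480.18 hours

The effective private return per unit is now 2.1 × 3.99 / 8 = 1.0474 > 1, so every player's dominant strategy flips to full contribution.
So the Nash equilibrium is full contribution by all 8; the group earns 2.1 × 3.99 × 296 = 2480.18.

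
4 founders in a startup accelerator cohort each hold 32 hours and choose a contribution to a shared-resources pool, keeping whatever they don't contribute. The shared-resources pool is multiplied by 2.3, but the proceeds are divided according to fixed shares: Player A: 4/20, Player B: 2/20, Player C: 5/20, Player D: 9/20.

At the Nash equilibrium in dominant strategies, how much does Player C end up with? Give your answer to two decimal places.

Player j's private return per contributed unit is 2.3 × (j's share). Contributing is weakly dominant for j when that share is at least 1/2.3 = 0.4348, and contributing 0 is dominant otherwise.
The only share above 0.4348 is Player D's 9/20, contributing 32; the remaining 3 contribute 0. Total contributed: 32.
Player C keeps 32 and receives 2.3 × 32 × 5/20 = 18.40 from the shared-resources pool, for a payoff of 50.40.

50.40 hours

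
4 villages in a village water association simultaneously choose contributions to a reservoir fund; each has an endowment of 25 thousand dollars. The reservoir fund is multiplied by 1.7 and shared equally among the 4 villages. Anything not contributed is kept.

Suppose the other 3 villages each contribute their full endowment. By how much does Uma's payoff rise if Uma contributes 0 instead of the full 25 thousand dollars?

Switching from a contribution of 25 to 0 lets Uma keep an extra 25 thousand dollars, but lowers the reservoir fund by 25, which costs Uma their own share of that drop: 1.7/4 × 25 = 10.62.
Net gain = 25 − 10.62 = 14.38. The private return per contributed unit (0.4250) is below 1, so free-riding is indeed the best response regardless of what the others do.

14.38 thousand dollars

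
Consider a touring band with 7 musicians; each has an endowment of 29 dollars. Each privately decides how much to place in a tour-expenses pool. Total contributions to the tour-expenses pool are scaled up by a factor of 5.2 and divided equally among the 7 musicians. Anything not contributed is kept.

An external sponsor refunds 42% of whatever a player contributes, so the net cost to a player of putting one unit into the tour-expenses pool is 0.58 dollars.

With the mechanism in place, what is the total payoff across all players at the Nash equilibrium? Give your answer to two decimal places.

1140.86 dollars

With the mechanism, a contributed unit returns (5.2/7) / 0.58 = 1.2808 per unit of net cost to the contributor — now above 1 — so contributing fully is weakly dominant for every player.
At the Nash equilibrium everyone contributes 29. Group total payoff = 7 × (29 × 0.42 + 5.2 × 29) = 1140.86.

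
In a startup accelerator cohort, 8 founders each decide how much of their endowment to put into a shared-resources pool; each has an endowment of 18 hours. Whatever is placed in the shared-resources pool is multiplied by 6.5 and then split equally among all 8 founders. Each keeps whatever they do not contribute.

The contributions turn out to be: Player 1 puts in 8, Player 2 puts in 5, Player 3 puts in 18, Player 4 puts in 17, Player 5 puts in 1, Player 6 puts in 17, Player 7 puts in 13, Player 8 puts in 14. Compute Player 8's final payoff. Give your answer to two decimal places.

79.56 hours

Total contributed: 8 + 5 + 18 + 17 + 1 + 17 + 13 + 14 = 93.
Each receives 6.5 × 93 / 8 = 75.56 from the shared-resources pool.
Player 8 keeps 18 − 14 = 4, so Player 8's payoff is 4 + 75.56 = 79.56.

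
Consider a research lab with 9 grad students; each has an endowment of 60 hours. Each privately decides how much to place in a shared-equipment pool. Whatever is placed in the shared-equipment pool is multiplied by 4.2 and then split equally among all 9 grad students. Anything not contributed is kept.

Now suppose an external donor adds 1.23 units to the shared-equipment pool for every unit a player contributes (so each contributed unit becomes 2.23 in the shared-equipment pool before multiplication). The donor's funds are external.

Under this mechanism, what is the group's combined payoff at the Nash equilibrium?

With the mechanism, a contributed unit returns 4.2 × 2.23 / 9 = 1.0407 per unit of net cost to the contributor — now above 1 — so contributing fully is weakly dominant for every player.
So the Nash equilibrium is full contribution by all 9; the group earns 4.2 × 2.23 × 540 = 5057.64.

5057.64 hours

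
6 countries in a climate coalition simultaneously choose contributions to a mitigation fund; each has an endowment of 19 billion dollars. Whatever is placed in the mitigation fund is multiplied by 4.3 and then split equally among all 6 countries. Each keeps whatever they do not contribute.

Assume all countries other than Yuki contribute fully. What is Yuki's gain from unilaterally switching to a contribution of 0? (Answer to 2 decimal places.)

Switching from a contribution of 19 to 0 lets Yuki keep an extra 19 billion dollars, but lowers the mitigation fund by 19, which costs Yuki their own share of that drop: 4.3/6 × 19 = 13.62.
Net gain = 19 − 13.62 = 5.38. The private return per contributed unit (0.7167) is below 1, so free-riding is indeed the best response regardless of what the others do.

5.38 billion dollars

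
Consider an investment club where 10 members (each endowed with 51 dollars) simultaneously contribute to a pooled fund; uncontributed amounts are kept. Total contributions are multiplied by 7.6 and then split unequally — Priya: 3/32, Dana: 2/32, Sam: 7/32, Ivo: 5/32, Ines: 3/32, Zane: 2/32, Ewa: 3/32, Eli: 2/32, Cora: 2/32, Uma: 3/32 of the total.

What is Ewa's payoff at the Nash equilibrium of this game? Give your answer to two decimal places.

123.68 dollars

Player j's private return per contributed unit is 7.6 × (j's share). Contributing is weakly dominant for j when that share is at least 1/7.6 = 0.1316, and contributing 0 is dominant otherwise.
Sam and Ivo are above the threshold, contributing 51 each; the remaining 8 contribute 0. Total contributed: 102.
Ewa keeps 51 and receives 7.6 × 102 × 3/32 = 72.68 from the pooled fund, for a payoff of 123.68.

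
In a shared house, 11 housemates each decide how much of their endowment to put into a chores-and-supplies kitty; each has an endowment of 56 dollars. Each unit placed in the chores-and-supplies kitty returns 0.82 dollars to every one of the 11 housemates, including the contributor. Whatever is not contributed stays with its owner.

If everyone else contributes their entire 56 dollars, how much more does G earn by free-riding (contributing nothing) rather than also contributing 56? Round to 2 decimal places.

Switching from a contribution of 56 to 0 lets G keep an extra 56 dollars, but lowers the chores-and-supplies kitty by 56, which costs G their own share of that drop: 0.82 × 56 = 45.92.
Net gain = 56 − 45.92 = 10.08. The private return per contributed unit (0.82) is below 1, so free-riding is indeed the best response regardless of what the others do.

10.08 dollars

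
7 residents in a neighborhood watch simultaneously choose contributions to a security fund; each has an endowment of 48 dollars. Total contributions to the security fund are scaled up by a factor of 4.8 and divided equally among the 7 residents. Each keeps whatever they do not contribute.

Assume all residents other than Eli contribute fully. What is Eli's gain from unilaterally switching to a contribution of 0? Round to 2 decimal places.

15.09 dollars

Switching from a contribution of 48 to 0 lets Eli keep an extra 48 dollars, but lowers the security fund by 48, which costs Eli their own share of that drop: 4.8/7 × 48 = 32.91.
Net gain = 48 − 32.91 = 15.09. The private return per contributed unit (0.6857) is below 1, so free-riding is indeed the best response regardless of what the others do.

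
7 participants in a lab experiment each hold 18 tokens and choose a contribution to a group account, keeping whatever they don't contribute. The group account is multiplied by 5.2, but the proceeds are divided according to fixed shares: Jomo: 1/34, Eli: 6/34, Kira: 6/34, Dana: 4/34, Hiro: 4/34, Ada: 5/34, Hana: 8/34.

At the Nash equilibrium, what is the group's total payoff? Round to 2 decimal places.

Player j's private return per contributed unit is 5.2 × (j's share). Contributing is weakly dominant for j when that share is at least 1/5.2 = 0.1923, and contributing 0 is dominant otherwise.
Hana alone (share 8/34) is above the threshold, contributing 18; the remaining 6 contribute 0. Total contributed: 18.
The group account pays out 5.2 × 18 = 93.60 in total (split across the unequal shares, but the aggregate is all that matters for the group sum).
The 6 free-riders keep 18 each, adding 108. Group total = 108 + 93.60 = 201.60.

201.60 tokens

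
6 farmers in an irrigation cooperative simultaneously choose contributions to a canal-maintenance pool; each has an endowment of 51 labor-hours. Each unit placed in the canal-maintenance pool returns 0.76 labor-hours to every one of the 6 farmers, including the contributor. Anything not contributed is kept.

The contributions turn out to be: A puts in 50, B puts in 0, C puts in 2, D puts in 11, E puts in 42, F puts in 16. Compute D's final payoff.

131.96 labor-hours

Total contributed: 50 + 0 + 2 + 11 + 42 + 16 = 121.
Each receives 0.76 × 121 = 91.96 from the canal-maintenance pool.
D keeps 51 − 11 = 40, so D's payoff is 40 + 91.96 = 131.96.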